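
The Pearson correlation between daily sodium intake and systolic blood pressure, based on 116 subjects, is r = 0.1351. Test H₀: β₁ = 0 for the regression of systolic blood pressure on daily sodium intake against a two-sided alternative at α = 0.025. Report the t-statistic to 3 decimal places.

t = 1.456

t = r·√(n − 2)/√(1 − r²) = 0.1351·√114/√0.981748 = 1.456.
df = n − 2 = 114.
Two-sided p ≈ 0.1482, which is ≥ 0.025, so fail to reject H₀.
The data do not give significant evidence of a linear association between daily sodium intake and systolic blood pressure.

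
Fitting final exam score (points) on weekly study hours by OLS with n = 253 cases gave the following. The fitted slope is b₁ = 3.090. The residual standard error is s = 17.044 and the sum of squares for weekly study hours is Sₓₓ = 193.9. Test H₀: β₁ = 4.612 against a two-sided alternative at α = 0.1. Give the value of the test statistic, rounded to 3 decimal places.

SE(b₁) = s/√Sₓₓ = 17.044/√193.9 = 1.224.
t = (3.090 − 4.612) / 1.224 = -1.243.
df = n − 2 = 251.
Two-sided p ≈ 0.2149, which is ≥ 0.1, so fail to reject H₀.
The data are consistent with a true slope of 4.612 points per unit of weekly study hours.

t = -1.243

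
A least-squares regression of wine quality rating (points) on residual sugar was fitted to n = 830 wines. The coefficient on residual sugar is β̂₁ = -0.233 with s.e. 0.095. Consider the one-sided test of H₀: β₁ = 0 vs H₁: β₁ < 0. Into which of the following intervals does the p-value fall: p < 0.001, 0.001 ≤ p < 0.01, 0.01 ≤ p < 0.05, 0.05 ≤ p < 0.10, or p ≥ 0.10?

0.001 ≤ p < 0.01

t = -0.233 / 0.095 = -2.453.
df = n − 2 = 830 − 2 = 828.
One-sided p = P(T_{828} < t) ≈ 0.0072.
So 0.001 ≤ p < 0.01.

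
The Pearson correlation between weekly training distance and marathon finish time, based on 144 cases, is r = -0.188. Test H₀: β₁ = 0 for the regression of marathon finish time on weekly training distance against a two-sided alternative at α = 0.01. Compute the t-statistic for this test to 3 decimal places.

t = -2.281

t = r·√(n − 2)/√(1 − r²) = -0.188·√142/√0.964656 = -2.281.
df = n − 2 = 142.
Two-sided p ≈ 0.0240, which is ≥ 0.01, so fail to reject H₀.
The data do not give significant evidence of a linear association between weekly training distance and marathon finish time.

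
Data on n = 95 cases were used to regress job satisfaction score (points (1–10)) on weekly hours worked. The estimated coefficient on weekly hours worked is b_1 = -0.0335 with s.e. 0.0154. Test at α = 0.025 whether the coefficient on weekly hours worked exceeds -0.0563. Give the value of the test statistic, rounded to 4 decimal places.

H₀: β₁ = -0.0563 vs H₁: β₁ > -0.0563.
t = (b_1 − β₁⁰)/SE = (-0.0335 − (-0.0563)) / 0.0154 = 1.4805.
df = n − 2 = 95 − 2 = 93.
One-sided p ≈ 0.0711, which is ≥ 0.025, so fail to reject H₀.
The data do not give significant evidence that the true slope on weekly hours worked exceeds -0.0563 points (1–10) per unit.

t = 1.4805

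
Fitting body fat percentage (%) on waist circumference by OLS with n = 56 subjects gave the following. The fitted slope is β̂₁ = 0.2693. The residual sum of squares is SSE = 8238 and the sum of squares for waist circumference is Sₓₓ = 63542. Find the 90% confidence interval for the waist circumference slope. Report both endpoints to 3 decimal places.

(0.187, 0.351)

MSE = SSE/(n − 2) = 8238/54 = 152.556.
SE(β̂₁) = √(MSE/Sₓₓ) = √(152.556/63542) = 0.0489986.
df = n − 2 = 54.
t* = t_{0.05, 54} = 1.673565.
Margin = t* × SE = 1.673565 × 0.0489986 = 0.08200.
CI: 0.2693 ± 0.08200 → (0.187, 0.351).
With 90% confidence, each one-unit increase in waist circumference is associated with a change of between 0.187 and 0.351 % in body fat percentage.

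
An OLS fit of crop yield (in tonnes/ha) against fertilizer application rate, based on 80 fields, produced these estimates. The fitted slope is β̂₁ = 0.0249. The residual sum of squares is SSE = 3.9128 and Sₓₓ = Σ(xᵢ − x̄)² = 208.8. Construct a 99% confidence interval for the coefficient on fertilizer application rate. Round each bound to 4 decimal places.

(-0.0160, 0.0658)

MSE = SSE/(n − 2) = 3.9128/78 = 0.0501641.
SE(β̂₁) = √(MSE/Sₓₓ) = √(0.0501641/208.8) = 0.0155.
df = n − 2 = 78.
t* = t_{0.005, 78} = 2.64034.
Margin = t* × SE = 2.64034 × 0.0155 = 0.040925.
CI: 0.0249 ± 0.040925 → (-0.0160, 0.0658).
With 99% confidence, each one-unit increase in fertilizer application rate is associated with a change of between -0.0160 and 0.0658 tonnes/ha in crop yield.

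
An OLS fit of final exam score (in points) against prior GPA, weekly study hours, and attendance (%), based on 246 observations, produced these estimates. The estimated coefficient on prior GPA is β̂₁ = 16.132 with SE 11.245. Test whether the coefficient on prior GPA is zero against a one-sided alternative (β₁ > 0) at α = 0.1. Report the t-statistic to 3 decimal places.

t = 1.435

H₀: β₁ = 0 vs H₁: β₁ > 0.
t = (β̂₁ − β₁⁰)/SE = 16.132 / 11.245 = 1.435.
df = n − k − 1 = 246 − 3 − 1 = 242.
One-sided p ≈ 0.0763, which is < 0.1, so reject H₀.
There is evidence that the true slope on prior GPA is positive, holding the other predictors fixed.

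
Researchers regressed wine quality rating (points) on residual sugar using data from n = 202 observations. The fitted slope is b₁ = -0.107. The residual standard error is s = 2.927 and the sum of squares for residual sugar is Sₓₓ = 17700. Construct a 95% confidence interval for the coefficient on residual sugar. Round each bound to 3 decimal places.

(-0.150, -0.064)

SE(b₁) = s/√Sₓₓ = 2.927/√17700 = 0.0220007.
df = n − 2 = 200.
t* = t_{0.025, 200} = 1.971896.
Margin = t* × SE = 1.971896 × 0.0220007 = 0.04338.
CI: -0.107 ± 0.04338 → (-0.150, -0.064).
With 95% confidence, each one-unit increase in residual sugar is associated with a change of between -0.150 and -0.064 points in wine quality rating.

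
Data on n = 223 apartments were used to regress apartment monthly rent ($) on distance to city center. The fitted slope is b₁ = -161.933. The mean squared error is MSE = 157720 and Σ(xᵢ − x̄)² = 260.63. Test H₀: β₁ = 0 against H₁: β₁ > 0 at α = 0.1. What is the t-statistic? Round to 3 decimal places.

SE(b₁) = √(MSE/Sₓₓ) = √(157720/260.63) = 24.5998.
t = -161.933 / 24.5998 = -6.583.
df = n − 2 = 221.
One-sided p ≈ 1.0000, which is ≥ 0.1, so fail to reject H₀.
The data do not give significant evidence that the true slope on distance to city center is positive.

t = -6.583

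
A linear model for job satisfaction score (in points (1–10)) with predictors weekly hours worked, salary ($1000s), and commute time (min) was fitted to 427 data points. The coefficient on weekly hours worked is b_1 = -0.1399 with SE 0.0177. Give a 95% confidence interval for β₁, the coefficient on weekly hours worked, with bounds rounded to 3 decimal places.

df = n − k − 1 = 427 − 3 − 1 = 423.
t* = t_{0.025, 423} = 1.965588.
Margin = t* × SE = 1.965588 × 0.0177 = 0.03479.
CI: -0.1399 ± 0.03479 → (-0.175, -0.105).
With 95% confidence, each one-unit increase in weekly hours worked is associated with a change of between -0.175 and -0.105 points (1–10) in job satisfaction score, holding the other predictors fixed.

(-0.175, -0.105)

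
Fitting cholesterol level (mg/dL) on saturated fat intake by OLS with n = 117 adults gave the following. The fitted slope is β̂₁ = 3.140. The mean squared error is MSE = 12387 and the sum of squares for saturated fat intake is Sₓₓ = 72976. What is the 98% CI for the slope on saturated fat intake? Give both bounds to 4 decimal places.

(2.1680, 4.1120)

SE(β̂₁) = √(MSE/Sₓₓ) = √(12387/72976) = 0.411996.
df = n − 2 = 115.
t* = t_{0.01, 115} = 2.359212.
Margin = t* × SE = 2.359212 × 0.411996 = 0.971986.
CI: 3.140 ± 0.971986 → (2.1680, 4.1120).
With 98% confidence, each one-unit increase in saturated fat intake is associated with a change of between 2.1680 and 4.1120 mg/dL in cholesterol level.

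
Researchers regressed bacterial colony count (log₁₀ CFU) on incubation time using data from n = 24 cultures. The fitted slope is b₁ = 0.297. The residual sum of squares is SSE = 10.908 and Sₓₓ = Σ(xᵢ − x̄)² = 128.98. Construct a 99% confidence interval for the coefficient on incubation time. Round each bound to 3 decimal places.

MSE = SSE/(n − 2) = 10.908/22 = 0.495818.
SE(b₁) = √(MSE/Sₓₓ) = √(0.495818/128.98) = 0.0620012.
df = n − 2 = 22.
t* = t_{0.005, 22} = 2.818756.
Margin = t* × SE = 2.818756 × 0.0620012 = 0.17477.
CI: 0.297 ± 0.17477 → (0.122, 0.472).
With 99% confidence, each one-unit increase in incubation time is associated with a change of between 0.122 and 0.472 log₁₀ CFU in bacterial colony count.

(0.122, 0.472)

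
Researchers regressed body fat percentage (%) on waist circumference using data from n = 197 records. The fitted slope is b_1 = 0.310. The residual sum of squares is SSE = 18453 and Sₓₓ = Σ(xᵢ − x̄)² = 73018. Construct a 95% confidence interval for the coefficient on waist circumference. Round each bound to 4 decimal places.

MSE = SSE/(n − 2) = 18453/195 = 94.6308.
SE(b_1) = √(MSE/Sₓₓ) = √(94.6308/73018) = 0.0359999.
df = n − 2 = 195.
t* = t_{0.025, 195} = 1.972204.
Margin = t* × SE = 1.972204 × 0.0359999 = 0.070999.
CI: 0.310 ± 0.070999 → (0.2390, 0.3810).
With 95% confidence, each one-unit increase in waist circumference is associated with a change of between 0.2390 and 0.3810 % in body fat percentage.

(0.2390, 0.3810)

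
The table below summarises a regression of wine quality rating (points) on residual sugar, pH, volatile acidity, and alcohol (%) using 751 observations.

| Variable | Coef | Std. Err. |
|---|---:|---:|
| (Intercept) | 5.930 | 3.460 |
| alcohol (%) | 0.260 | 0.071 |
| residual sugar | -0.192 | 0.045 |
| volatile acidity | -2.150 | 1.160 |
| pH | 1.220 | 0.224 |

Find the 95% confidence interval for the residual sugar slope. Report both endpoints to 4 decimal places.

(-0.2803, -0.1037)

Read off: b = -0.192, SE = 0.045 for residual sugar.
df = n − k − 1 = 751 − 4 − 1 = 746.
t* = t_{0.025, 746} = 1.963149.
Margin = t* × SE = 1.963149 × 0.045 = 0.088342.
CI: -0.192 ± 0.088342 → (-0.2803, -0.1037).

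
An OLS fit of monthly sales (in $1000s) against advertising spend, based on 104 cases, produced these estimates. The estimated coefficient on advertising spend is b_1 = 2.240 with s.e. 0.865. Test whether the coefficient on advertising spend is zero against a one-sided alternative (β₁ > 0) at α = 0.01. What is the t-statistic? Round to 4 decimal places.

H₀: β₁ = 0 vs H₁: β₁ > 0.
t = (b_1 − β₁⁰)/SE = 2.240 / 0.865 = 2.5896.
df = n − 2 = 104 − 2 = 102.
One-sided p ≈ 0.0055, which is < 0.01, so reject H₀.
There is evidence that the true slope on advertising spend is positive.

t = 2.5896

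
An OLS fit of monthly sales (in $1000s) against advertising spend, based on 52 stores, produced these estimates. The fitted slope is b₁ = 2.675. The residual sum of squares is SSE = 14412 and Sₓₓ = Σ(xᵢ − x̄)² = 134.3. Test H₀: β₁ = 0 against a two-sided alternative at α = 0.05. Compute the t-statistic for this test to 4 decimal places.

MSE = SSE/(n − 2) = 14412/50 = 288.24.
SE(b₁) = √(MSE/Sₓₓ) = √(288.24/134.3) = 1.46501.
t = 2.675 / 1.46501 = 1.8259.
df = n − 2 = 50.
Two-sided p ≈ 0.0738, which is ≥ 0.05, so fail to reject H₀.
The data do not give significant evidence of an association between advertising spend and monthly sales.

t = 1.8259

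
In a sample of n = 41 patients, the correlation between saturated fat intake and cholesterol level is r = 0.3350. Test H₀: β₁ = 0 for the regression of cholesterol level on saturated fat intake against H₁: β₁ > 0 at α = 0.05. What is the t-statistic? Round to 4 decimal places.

t = 2.2204

t = r·√(n − 2)/√(1 − r²) = 0.3350·√39/√0.887775 = 2.2204.
df = n − 2 = 39.
One-sided p ≈ 0.0161, which is < 0.05, so reject H₀.
There is evidence of a linear association between saturated fat intake and cholesterol level.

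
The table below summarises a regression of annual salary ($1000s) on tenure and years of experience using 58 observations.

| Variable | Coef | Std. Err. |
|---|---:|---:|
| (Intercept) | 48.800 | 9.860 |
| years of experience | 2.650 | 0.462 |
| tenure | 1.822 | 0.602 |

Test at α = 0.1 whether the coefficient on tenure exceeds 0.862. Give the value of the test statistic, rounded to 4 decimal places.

t = 1.5947

Read off: b = 1.822, SE = 0.602 for tenure.
H₀: β₁ = 0.862 vs H₁: β₁ > 0.862.
t = (1.822 − 0.862) / 0.602 = 1.5947.
df = n − k − 1 = 58 − 2 − 1 = 55.
One-sided p ≈ 0.0583, which is < 0.1, so reject H₀.
There is evidence that the true slope on tenure exceeds 0.862 $1000s per unit, holding the other predictors fixed.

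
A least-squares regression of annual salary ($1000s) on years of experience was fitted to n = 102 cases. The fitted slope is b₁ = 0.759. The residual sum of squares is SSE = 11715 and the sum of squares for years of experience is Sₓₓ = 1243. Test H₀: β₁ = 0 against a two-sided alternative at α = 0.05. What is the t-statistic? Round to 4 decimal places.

MSE = SSE/(n − 2) = 11715/100 = 117.15.
SE(b₁) = √(MSE/Sₓₓ) = √(117.15/1243) = 0.306998.
t = 0.759 / 0.306998 = 2.4723.
df = n − 2 = 100.
Two-sided p ≈ 0.0151, which is < 0.05, so reject H₀.
There is evidence that years of experience is associated with annual salary.

t = 2.4723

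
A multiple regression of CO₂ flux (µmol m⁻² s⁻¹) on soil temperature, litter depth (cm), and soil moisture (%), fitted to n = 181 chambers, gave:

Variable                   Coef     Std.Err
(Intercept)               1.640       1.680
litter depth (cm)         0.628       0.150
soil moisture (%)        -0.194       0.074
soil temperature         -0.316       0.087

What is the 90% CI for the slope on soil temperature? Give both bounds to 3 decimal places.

Read off: b = -0.316, SE = 0.087 for soil temperature.
df = n − k − 1 = 181 − 3 − 1 = 177.
t* = t_{0.05, 177} = 1.653508.
Margin = t* × SE = 1.653508 × 0.087 = 0.14386.
CI: -0.316 ± 0.14386 → (-0.460, -0.172).

(-0.460, -0.172)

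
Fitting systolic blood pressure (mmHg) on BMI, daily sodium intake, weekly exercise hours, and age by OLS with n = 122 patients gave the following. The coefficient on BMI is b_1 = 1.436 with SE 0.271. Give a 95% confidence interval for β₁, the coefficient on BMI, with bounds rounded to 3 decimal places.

(0.899, 1.973)

df = n − k − 1 = 122 − 4 − 1 = 117.
t* = t_{0.025, 117} = 1.980448.
Margin = t* × SE = 1.980448 × 0.271 = 0.53670.
CI: 1.436 ± 0.53670 → (0.899, 1.973).
With 95% confidence, each one-unit increase in BMI is associated with a change of between 0.899 and 1.973 mmHg in systolic blood pressure, holding the other predictors fixed.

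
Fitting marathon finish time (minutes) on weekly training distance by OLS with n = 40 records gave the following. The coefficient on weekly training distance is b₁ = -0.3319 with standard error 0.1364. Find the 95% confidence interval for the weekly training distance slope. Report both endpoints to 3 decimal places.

df = n − 2 = 40 − 2 = 38.
t* = t_{0.025, 38} = 2.024394.
Margin = t* × SE = 2.024394 × 0.1364 = 0.27613.
CI: -0.3319 ± 0.27613 → (-0.608, -0.056).
With 95% confidence, each one-unit increase in weekly training distance is associated with a change of between -0.608 and -0.056 minutes in marathon finish time.

(-0.608, -0.056)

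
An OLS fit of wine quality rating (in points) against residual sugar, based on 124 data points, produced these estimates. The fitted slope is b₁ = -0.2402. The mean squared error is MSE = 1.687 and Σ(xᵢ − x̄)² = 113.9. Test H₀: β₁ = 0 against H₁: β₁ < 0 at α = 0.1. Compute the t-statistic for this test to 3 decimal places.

t = -1.974

SE(b₁) = √(MSE/Sₓₓ) = √(1.687/113.9) = 0.121701.
t = -0.2402 / 0.121701 = -1.974.
df = n − 2 = 122.
One-sided p ≈ 0.0253, which is < 0.1, so reject H₀.
There is evidence that the true slope on residual sugar is negative.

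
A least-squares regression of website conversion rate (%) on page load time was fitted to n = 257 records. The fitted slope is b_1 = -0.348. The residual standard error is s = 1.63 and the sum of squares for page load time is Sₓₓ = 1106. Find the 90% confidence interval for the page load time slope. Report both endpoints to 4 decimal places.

SE(b_1) = s/√Sₓₓ = 1.63/√1106 = 0.0490129.
df = n − 2 = 255.
t* = t_{0.05, 255} = 1.650851.
Margin = t* × SE = 1.650851 × 0.0490129 = 0.080913.
CI: -0.348 ± 0.080913 → (-0.4289, -0.2671).
With 90% confidence, each one-unit increase in page load time is associated with a change of between -0.4289 and -0.2671 % in website conversion rate.

(-0.4289, -0.2671)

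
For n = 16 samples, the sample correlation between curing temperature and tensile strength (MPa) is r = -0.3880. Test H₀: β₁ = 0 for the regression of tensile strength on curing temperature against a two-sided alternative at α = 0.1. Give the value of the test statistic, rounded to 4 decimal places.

t = -1.5752

t = r·√(n − 2)/√(1 − r²) = -0.3880·√14/√0.849456 = -1.5752.
df = n − 2 = 14.
Two-sided p ≈ 0.1375, which is ≥ 0.1, so fail to reject H₀.
The data do not give significant evidence of a linear association between curing temperature and tensile strength.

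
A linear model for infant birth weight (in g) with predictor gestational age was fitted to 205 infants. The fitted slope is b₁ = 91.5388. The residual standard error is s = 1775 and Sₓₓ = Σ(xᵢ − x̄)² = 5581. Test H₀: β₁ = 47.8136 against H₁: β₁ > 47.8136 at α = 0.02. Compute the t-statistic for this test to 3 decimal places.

t = 1.840

SE(b₁) = s/√Sₓₓ = 1775/√5581 = 23.7598.
t = (91.5388 − 47.8136) / 23.7598 = 1.840.
df = n − 2 = 203.
One-sided p ≈ 0.0336, which is ≥ 0.02, so fail to reject H₀.
The data do not give significant evidence that the true slope on gestational age exceeds 47.8136 g per unit.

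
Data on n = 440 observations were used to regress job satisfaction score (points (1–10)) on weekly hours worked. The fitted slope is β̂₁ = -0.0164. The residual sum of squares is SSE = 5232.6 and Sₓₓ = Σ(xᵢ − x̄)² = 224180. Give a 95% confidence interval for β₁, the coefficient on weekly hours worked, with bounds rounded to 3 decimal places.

MSE = SSE/(n − 2) = 5232.6/438 = 11.9466.
SE(β̂₁) = √(MSE/Sₓₓ) = √(11.9466/224180) = 0.00730001.
df = n − 2 = 438.
t* = t_{0.025, 438} = 1.965395.
Margin = t* × SE = 1.965395 × 0.00730001 = 0.01435.
CI: -0.0164 ± 0.01435 → (-0.031, -0.002).
With 95% confidence, each one-unit increase in weekly hours worked is associated with a change of between -0.031 and -0.002 points (1–10) in job satisfaction score.

(-0.031, -0.002)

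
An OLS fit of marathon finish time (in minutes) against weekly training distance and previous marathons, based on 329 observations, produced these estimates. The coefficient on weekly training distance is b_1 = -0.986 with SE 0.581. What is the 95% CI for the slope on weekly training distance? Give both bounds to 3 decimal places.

(-2.129, 0.157)

df = n − k − 1 = 329 − 2 − 1 = 326.
t* = t_{0.025, 326} = 1.967268.
Margin = t* × SE = 1.967268 × 0.581 = 1.14298.
CI: -0.986 ± 1.14298 → (-2.129, 0.157).
With 95% confidence, each one-unit increase in weekly training distance is associated with a change of between -2.129 and 0.157 minutes in marathon finish time, holding the other predictors fixed.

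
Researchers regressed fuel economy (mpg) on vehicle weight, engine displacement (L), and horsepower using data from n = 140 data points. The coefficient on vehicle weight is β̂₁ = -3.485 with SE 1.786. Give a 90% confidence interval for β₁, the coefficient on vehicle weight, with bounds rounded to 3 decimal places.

df = n − k − 1 = 140 − 3 − 1 = 136.
t* = t_{0.05, 136} = 1.656135.
Margin = t* × SE = 1.656135 × 1.786 = 2.95786.
CI: -3.485 ± 2.95786 → (-6.443, -0.527).
With 90% confidence, each one-unit increase in vehicle weight is associated with a change of between -6.443 and -0.527 mpg in fuel economy, holding the other predictors fixed.

(-6.443, -0.527)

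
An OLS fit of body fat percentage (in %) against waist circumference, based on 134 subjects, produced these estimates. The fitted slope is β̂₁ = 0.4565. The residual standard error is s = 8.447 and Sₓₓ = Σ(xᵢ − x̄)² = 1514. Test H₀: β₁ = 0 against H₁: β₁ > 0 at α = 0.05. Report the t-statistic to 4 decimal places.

SE(β̂₁) = s/√Sₓₓ = 8.447/√1514 = 0.21709.
t = 0.4565 / 0.21709 = 2.1028.
df = n − 2 = 132.
One-sided p ≈ 0.0187, which is < 0.05, so reject H₀.
There is evidence that the true slope on waist circumference is positive.

t = 2.1028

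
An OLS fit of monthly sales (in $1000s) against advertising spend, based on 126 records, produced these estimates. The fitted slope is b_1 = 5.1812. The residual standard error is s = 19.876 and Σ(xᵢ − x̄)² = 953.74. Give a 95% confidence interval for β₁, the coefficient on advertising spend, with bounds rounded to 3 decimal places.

SE(b_1) = s/√Sₓₓ = 19.876/√953.74 = 0.643597.
df = n − 2 = 124.
t* = t_{0.025, 124} = 1.97928.
Margin = t* × SE = 1.97928 × 0.643597 = 1.27386.
CI: 5.1812 ± 1.27386 → (3.907, 6.455).
With 95% confidence, each one-unit increase in advertising spend is associated with a change of between 3.907 and 6.455 $1000s in monthly sales.

(3.907, 6.455)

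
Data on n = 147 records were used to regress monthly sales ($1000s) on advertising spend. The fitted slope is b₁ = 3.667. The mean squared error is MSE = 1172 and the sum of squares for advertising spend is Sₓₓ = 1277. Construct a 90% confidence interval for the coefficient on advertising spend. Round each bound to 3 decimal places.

(2.081, 5.253)

SE(b₁) = √(MSE/Sₓₓ) = √(1172/1277) = 0.958006.
df = n − 2 = 145.
t* = t_{0.05, 145} = 1.65543.
Margin = t* × SE = 1.65543 × 0.958006 = 1.58591.
CI: 3.667 ± 1.58591 → (2.081, 5.253).
With 90% confidence, each one-unit increase in advertising spend is associated with a change of between 2.081 and 5.253 $1000s in monthly sales.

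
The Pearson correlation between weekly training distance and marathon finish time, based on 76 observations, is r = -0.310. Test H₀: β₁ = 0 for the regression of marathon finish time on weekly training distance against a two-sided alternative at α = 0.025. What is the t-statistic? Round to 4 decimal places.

t = -2.8049

t = r·√(n − 2)/√(1 − r²) = -0.310·√74/√0.9039 = -2.8049.
df = n − 2 = 74.
Two-sided p ≈ 0.0064, which is < 0.025, so reject H₀.
There is evidence of a linear association between weekly training distance and marathon finish time.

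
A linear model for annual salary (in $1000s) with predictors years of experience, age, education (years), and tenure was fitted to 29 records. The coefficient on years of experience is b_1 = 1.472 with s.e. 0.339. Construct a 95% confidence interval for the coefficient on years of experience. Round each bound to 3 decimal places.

(0.772, 2.172)

df = n − k − 1 = 29 − 4 − 1 = 24.
t* = t_{0.025, 24} = 2.063899.
Margin = t* × SE = 2.063899 × 0.339 = 0.69966.
CI: 1.472 ± 0.69966 → (0.772, 2.172).
With 95% confidence, each one-unit increase in years of experience is associated with a change of between 0.772 and 2.172 $1000s in annual salary, holding the other predictors fixed.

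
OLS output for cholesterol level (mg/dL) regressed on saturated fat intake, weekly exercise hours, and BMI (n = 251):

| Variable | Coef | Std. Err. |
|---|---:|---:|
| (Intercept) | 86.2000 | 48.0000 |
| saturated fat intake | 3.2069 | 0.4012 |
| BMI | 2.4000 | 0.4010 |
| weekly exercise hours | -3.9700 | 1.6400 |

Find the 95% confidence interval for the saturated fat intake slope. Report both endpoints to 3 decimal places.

(2.417, 3.997)

Read off: b = 3.2069, SE = 0.4012 for saturated fat intake.
df = n − k − 1 = 251 − 3 − 1 = 247.
t* = t_{0.025, 247} = 1.969615.
Margin = t* × SE = 1.969615 × 0.4012 = 0.79021.
CI: 3.2069 ± 0.79021 → (2.417, 3.997).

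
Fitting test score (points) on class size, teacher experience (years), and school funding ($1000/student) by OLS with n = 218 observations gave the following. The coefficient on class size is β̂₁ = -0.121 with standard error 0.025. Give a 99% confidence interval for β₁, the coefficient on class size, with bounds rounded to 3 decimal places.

df = n − k − 1 = 218 − 3 − 1 = 214.
t* = t_{0.005, 214} = 2.598998.
Margin = t* × SE = 2.598998 × 0.025 = 0.06497.
CI: -0.121 ± 0.06497 → (-0.186, -0.056).
With 99% confidence, each one-unit increase in class size is associated with a change of between -0.186 and -0.056 points in test score, holding the other predictors fixed.

(-0.186, -0.056)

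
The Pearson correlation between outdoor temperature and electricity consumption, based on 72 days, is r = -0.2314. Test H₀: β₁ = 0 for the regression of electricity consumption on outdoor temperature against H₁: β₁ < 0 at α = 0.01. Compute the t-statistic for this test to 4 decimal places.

t = -1.9900

t = r·√(n − 2)/√(1 − r²) = -0.2314·√70/√0.946454 = -1.9900.
df = n − 2 = 70.
One-sided p ≈ 0.0252, which is ≥ 0.01, so fail to reject H₀.
The data do not give significant evidence of a linear association between outdoor temperature and electricity consumption.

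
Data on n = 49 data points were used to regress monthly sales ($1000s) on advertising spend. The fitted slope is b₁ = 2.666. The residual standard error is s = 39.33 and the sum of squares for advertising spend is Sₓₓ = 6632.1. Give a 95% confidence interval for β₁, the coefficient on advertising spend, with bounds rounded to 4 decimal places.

SE(b₁) = s/√Sₓₓ = 39.33/√6632.1 = 0.482946.
df = n − 2 = 47.
t* = t_{0.025, 47} = 2.011741.
Margin = t* × SE = 2.011741 × 0.482946 = 0.971562.
CI: 2.666 ± 0.971562 → (1.6944, 3.6376).
With 95% confidence, each one-unit increase in advertising spend is associated with a change of between 1.6944 and 3.6376 $1000s in monthly sales.

(1.6944, 3.6376)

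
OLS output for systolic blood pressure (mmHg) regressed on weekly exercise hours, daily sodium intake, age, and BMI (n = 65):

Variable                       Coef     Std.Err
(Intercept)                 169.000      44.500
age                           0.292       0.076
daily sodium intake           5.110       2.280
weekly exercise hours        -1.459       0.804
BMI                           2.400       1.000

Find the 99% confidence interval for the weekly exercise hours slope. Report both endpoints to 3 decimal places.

Read off: b = -1.459, SE = 0.804 for weekly exercise hours.
df = n − k − 1 = 65 − 4 − 1 = 60.
t* = t_{0.005, 60} = 2.660283.
Margin = t* × SE = 2.660283 × 0.804 = 2.13887.
CI: -1.459 ± 2.13887 → (-3.598, 0.680).

(-3.598, 0.680)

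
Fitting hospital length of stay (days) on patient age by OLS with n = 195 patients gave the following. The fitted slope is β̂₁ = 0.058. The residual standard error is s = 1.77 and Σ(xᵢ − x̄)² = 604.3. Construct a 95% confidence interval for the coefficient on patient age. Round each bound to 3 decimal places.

(-0.084, 0.200)

SE(β̂₁) = s/√Sₓₓ = 1.77/√604.3 = 0.0720024.
df = n − 2 = 193.
t* = t_{0.025, 193} = 1.972332.
Margin = t* × SE = 1.972332 × 0.0720024 = 0.14201.
CI: 0.058 ± 0.14201 → (-0.084, 0.200).
With 95% confidence, each one-unit increase in patient age is associated with a change of between -0.084 and 0.200 days in hospital length of stay.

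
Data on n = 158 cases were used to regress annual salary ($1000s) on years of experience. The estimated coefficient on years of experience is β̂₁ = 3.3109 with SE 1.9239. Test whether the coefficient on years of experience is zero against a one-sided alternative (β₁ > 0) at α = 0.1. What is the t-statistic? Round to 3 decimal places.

t = 1.721

H₀: β₁ = 0 vs H₁: β₁ > 0.
t = (β̂₁ − β₁⁰)/SE = 3.3109 / 1.9239 = 1.721.
df = n − 2 = 158 − 2 = 156.
One-sided p ≈ 0.0436, which is < 0.1, so reject H₀.
There is evidence that the true slope on years of experience is positive.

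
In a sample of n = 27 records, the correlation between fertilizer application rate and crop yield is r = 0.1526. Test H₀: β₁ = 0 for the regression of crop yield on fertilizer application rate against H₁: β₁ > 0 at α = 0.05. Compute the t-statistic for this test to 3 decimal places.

t = r·√(n − 2)/√(1 − r²) = 0.1526·√25/√0.976713 = 0.772.
df = n − 2 = 25.
One-sided p ≈ 0.2237, which is ≥ 0.05, so fail to reject H₀.
The data do not give significant evidence of a linear association between fertilizer application rate and crop yield.

t = 0.772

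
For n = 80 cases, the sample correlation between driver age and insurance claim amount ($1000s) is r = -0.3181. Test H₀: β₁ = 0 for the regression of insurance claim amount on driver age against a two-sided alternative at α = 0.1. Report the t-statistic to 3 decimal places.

t = r·√(n − 2)/√(1 − r²) = -0.3181·√78/√0.898812 = -2.963.
df = n − 2 = 78.
Two-sided p ≈ 0.0040, which is < 0.1, so reject H₀.
There is evidence of a linear association between driver age and insurance claim amount.

t = -2.963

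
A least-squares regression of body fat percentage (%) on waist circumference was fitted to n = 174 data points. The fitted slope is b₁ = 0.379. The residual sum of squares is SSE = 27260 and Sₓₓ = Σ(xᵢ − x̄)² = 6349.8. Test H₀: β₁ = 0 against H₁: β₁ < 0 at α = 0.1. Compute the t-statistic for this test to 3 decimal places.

t = 2.399

MSE = SSE/(n − 2) = 27260/172 = 158.488.
SE(b₁) = √(MSE/Sₓₓ) = √(158.488/6349.8) = 0.157986.
t = 0.379 / 0.157986 = 2.399.
df = n − 2 = 172.
One-sided p ≈ 0.9912, which is ≥ 0.1, so fail to reject H₀.
The data do not give significant evidence that the true slope on waist circumference is negative.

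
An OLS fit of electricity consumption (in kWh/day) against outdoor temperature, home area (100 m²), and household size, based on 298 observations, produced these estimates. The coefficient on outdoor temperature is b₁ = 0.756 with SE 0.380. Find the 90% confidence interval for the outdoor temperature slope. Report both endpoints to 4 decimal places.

(0.1290, 1.3830)

df = n − k − 1 = 298 − 3 − 1 = 294.
t* = t_{0.05, 294} = 1.650053.
Margin = t* × SE = 1.650053 × 0.380 = 0.627020.
CI: 0.756 ± 0.627020 → (0.1290, 1.3830).
With 90% confidence, each one-unit increase in outdoor temperature is associated with a change of between 0.1290 and 1.3830 kWh/day in electricity consumption, holding the other predictors fixed.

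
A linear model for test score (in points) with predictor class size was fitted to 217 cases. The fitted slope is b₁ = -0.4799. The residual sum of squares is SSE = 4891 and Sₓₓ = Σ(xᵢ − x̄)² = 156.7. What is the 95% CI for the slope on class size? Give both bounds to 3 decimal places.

MSE = SSE/(n − 2) = 4891/215 = 22.7488.
SE(b₁) = √(MSE/Sₓₓ) = √(22.7488/156.7) = 0.381018.
df = n − 2 = 215.
t* = t_{0.025, 215} = 1.971059.
Margin = t* × SE = 1.971059 × 0.381018 = 0.75101.
CI: -0.4799 ± 0.75101 → (-1.231, 0.271).
With 95% confidence, each one-unit increase in class size is associated with a change of between -1.231 and 0.271 points in test score.

(-1.231, 0.271)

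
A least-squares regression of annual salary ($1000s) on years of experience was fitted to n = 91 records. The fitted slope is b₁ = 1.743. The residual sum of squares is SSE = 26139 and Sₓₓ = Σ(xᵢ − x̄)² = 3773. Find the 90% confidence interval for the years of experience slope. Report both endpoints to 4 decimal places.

MSE = SSE/(n − 2) = 26139/89 = 293.697.
SE(b₁) = √(MSE/Sₓₓ) = √(293.697/3773) = 0.279001.
df = n − 2 = 89.
t* = t_{0.05, 89} = 1.662155.
Margin = t* × SE = 1.662155 × 0.279001 = 0.463743.
CI: 1.743 ± 0.463743 → (1.2793, 2.2067).
With 90% confidence, each one-unit increase in years of experience is associated with a change of between 1.2793 and 2.2067 $1000s in annual salary.

(1.2793, 2.2067)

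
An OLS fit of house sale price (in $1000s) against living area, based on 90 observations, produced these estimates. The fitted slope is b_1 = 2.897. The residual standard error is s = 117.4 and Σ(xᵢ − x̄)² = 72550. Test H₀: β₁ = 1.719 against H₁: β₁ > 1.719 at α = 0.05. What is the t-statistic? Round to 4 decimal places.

t = 2.7027

SE(b_1) = s/√Sₓₓ = 117.4/√72550 = 0.435862.
t = (2.897 − 1.719) / 0.435862 = 2.7027.
df = n − 2 = 88.
One-sided p ≈ 0.0041, which is < 0.05, so reject H₀.
There is evidence that the true slope on living area exceeds 1.719 $1000s per unit.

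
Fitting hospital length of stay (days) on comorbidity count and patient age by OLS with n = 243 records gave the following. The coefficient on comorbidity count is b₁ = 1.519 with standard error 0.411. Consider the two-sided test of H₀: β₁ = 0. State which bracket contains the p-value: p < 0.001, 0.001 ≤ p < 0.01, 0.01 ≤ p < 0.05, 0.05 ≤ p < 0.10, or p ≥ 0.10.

p < 0.001

t = 1.519 / 0.411 = 3.696.
df = n − k − 1 = 243 − 2 − 1 = 240.
Two-sided p = 2·P(T_{240} > |t|) ≈ 0.0003.
So p < 0.001.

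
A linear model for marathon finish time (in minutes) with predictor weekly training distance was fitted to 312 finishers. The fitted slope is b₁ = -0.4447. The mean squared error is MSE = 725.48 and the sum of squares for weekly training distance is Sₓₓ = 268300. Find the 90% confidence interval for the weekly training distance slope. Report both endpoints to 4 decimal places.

(-0.5305, -0.3589)

SE(b₁) = √(MSE/Sₓₓ) = √(725.48/268300) = 0.0519999.
df = n − 2 = 310.
t* = t_{0.05, 310} = 1.649784.
Margin = t* × SE = 1.649784 × 0.0519999 = 0.085789.
CI: -0.4447 ± 0.085789 → (-0.5305, -0.3589).
With 90% confidence, each one-unit increase in weekly training distance is associated with a change of between -0.5305 and -0.3589 minutes in marathon finish time.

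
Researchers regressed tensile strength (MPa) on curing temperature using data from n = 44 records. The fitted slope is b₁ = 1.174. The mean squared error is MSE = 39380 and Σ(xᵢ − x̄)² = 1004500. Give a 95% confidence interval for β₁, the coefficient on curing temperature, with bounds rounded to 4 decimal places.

SE(b₁) = √(MSE/Sₓₓ) = √(39380/1004500) = 0.197999.
df = n − 2 = 42.
t* = t_{0.025, 42} = 2.018082.
Margin = t* × SE = 2.018082 × 0.197999 = 0.399578.
CI: 1.174 ± 0.399578 → (0.7744, 1.5736).
With 95% confidence, each one-unit increase in curing temperature is associated with a change of between 0.7744 and 1.5736 MPa in tensile strength.

(0.7744, 1.5736)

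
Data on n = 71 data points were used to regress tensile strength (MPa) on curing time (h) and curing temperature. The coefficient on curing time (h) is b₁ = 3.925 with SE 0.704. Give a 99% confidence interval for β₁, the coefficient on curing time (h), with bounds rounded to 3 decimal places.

df = n − k − 1 = 71 − 2 − 1 = 68.
t* = t_{0.005, 68} = 2.650081.
Margin = t* × SE = 2.650081 × 0.704 = 1.86566.
CI: 3.925 ± 1.86566 → (2.059, 5.791).
With 99% confidence, each one-unit increase in curing time (h) is associated with a change of between 2.059 and 5.791 MPa in tensile strength, holding the other predictors fixed.

(2.059, 5.791)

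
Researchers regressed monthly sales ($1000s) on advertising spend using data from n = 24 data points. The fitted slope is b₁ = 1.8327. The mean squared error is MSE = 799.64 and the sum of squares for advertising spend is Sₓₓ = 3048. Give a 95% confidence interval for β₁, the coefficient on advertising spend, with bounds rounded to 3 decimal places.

SE(b₁) = √(MSE/Sₓₓ) = √(799.64/3048) = 0.5122.
df = n − 2 = 22.
t* = t_{0.025, 22} = 2.073873.
Margin = t* × SE = 2.073873 × 0.5122 = 1.06224.
CI: 1.8327 ± 1.06224 → (0.770, 2.895).
With 95% confidence, each one-unit increase in advertising spend is associated with a change of between 0.770 and 2.895 $1000s in monthly sales.

(0.770, 2.895)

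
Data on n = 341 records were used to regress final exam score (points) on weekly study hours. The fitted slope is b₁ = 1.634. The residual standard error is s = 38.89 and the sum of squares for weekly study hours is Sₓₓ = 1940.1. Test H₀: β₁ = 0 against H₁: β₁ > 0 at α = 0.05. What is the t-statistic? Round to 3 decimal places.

SE(b₁) = s/√Sₓₓ = 38.89/√1940.1 = 0.882929.
t = 1.634 / 0.882929 = 1.851.
df = n − 2 = 339.
One-sided p ≈ 0.0325, which is < 0.05, so reject H₀.
There is evidence that the true slope on weekly study hours is positive.

t = 1.851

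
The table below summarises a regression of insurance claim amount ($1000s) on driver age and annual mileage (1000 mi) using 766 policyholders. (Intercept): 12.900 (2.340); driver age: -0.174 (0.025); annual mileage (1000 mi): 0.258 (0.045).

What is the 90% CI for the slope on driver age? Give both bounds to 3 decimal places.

(-0.215, -0.133)

Read off: b = -0.174, SE = 0.025 for driver age.
df = n − k − 1 = 766 − 2 − 1 = 763.
t* = t_{0.05, 763} = 1.646853.
Margin = t* × SE = 1.646853 × 0.025 = 0.04117.
CI: -0.174 ± 0.04117 → (-0.215, -0.133).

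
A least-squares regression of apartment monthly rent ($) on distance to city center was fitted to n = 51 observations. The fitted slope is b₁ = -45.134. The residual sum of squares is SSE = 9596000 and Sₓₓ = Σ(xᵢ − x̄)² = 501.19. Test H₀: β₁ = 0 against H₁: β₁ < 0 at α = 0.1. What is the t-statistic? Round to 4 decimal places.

MSE = SSE/(n − 2) = 9596000/49 = 195837.
SE(b₁) = √(MSE/Sₓₓ) = √(195837/501.19) = 19.7672.
t = -45.134 / 19.7672 = -2.2833.
df = n − 2 = 49.
One-sided p ≈ 0.0134, which is < 0.1, so reject H₀.
There is evidence that the true slope on distance to city center is negative.

t = -2.2833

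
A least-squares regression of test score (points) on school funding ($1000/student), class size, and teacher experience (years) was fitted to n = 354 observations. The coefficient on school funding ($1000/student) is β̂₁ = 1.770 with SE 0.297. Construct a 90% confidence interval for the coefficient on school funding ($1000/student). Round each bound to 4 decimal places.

df = n − k − 1 = 354 − 3 − 1 = 350.
t* = t_{0.05, 350} = 1.649219.
Margin = t* × SE = 1.649219 × 0.297 = 0.489818.
CI: 1.770 ± 0.489818 → (1.2802, 2.2598).
With 90% confidence, each one-unit increase in school funding ($1000/student) is associated with a change of between 1.2802 and 2.2598 points in test score, holding the other predictors fixed.

(1.2802, 2.2598)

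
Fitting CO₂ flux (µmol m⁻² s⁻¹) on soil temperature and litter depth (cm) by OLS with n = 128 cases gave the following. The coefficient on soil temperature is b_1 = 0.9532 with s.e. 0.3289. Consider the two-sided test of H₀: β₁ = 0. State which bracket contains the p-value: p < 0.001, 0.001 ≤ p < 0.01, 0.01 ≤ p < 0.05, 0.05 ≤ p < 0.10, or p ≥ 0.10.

0.001 ≤ p < 0.01

t = 0.9532 / 0.3289 = 2.898.
df = n − k − 1 = 128 − 2 − 1 = 125.
Two-sided p = 2·P(T_{125} > |t|) ≈ 0.0044.
So 0.001 ≤ p < 0.01.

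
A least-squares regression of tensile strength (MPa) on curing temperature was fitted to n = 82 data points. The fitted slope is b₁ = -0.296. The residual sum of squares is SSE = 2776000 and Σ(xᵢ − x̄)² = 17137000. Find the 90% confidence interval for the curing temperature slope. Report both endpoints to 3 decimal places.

MSE = SSE/(n − 2) = 2776000/80 = 34700.
SE(b₁) = √(MSE/Sₓₓ) = √(34700/17137000) = 0.0449984.
df = n − 2 = 80.
t* = t_{0.05, 80} = 1.664125.
Margin = t* × SE = 1.664125 × 0.0449984 = 0.07488.
CI: -0.296 ± 0.07488 → (-0.371, -0.221).
With 90% confidence, each one-unit increase in curing temperature is associated with a change of between -0.371 and -0.221 MPa in tensile strength.

(-0.371, -0.221)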